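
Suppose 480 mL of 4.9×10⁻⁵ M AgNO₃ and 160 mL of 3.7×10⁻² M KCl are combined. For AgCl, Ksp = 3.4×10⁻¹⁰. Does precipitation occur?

Yes

After mixing, V = 480 mL + 160 mL = 640 mL.
[Ag⁺] = (4.9×10⁻⁵)(480)/640 = 3.7×10⁻⁵ M
[Cl⁻] = (3.7×10⁻²)(160)/640 = 9.3×10⁻³ M
Q = [Ag⁺][Cl⁻] = 3.4×10⁻⁷
Because Q > Ksp (3.4×10⁻⁷ vs 3.4×10⁻¹⁰), a precipitate of AgCl forms.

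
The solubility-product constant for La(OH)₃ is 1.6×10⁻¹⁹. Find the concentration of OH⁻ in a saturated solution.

2.6×10⁻⁵ M

La(OH)₃(s) ⇌ La³⁺(aq) + 3 OH⁻(aq)
For each mole of La(OH)₃ that dissolves per liter, [La³⁺] = s and [OH⁻] = 3s; let s denote this solubility.
Ksp = [La³⁺][OH⁻]^3 = s · (3s)^3 = 27s^4 = 1.6×10⁻¹⁹
s = 8.8×10⁻⁶ M
[OH⁻] = 3s = 2.6×10⁻⁵ M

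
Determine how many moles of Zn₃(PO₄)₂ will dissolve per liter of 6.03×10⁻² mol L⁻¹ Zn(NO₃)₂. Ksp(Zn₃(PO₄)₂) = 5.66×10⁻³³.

2.54×10⁻¹⁵ M

Zn₃(PO₄)₂(s) ⇌ 3 Zn²⁺(aq) + 2 PO₄³⁻(aq)
With Zn²⁺ already at 6.03×10⁻² mol L⁻¹ and s small, take [Zn²⁺] ≈ 6.03×10⁻² mol L⁻¹ and [PO₄³⁻] = 2s.
Ksp = [Zn²⁺]^3[PO₄³⁻]^2 = (6.03×10⁻²)^3(2s)^2
(2s)^2 = 5.66×10⁻³³ / (6.03×10⁻²)^3 = 2.58×10⁻²⁹
s = 2.54×10⁻¹⁵ mol L⁻¹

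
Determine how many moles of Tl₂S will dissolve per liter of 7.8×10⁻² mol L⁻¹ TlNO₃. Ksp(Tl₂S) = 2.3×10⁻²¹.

Tl₂S(s) ⇌ 2 Tl⁺(aq) + S²⁻(aq)
Tl⁺ is already present at 7.8×10⁻² mol L⁻¹. If s mol/L of Tl₂S dissolves, [S²⁻] = s while [Tl⁺] ≈ 7.8×10⁻² mol L⁻¹.
Ksp = [Tl⁺]^2[S²⁻] = (7.8×10⁻²)^2s
s = 2.3×10⁻²¹ / (7.8×10⁻²)^2 = 3.8×10⁻¹⁹
s = 3.8×10⁻¹⁹ mol L⁻¹

3.8×10⁻¹⁹ M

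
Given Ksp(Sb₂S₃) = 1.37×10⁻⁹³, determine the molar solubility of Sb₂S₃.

Sb₂S₃(s) ⇌ 2 Sb³⁺(aq) + 3 S²⁻(aq)
Let s be the molar solubility. Then [Sb³⁺] = 2s and [S²⁻] = 3s.
Ksp = [Sb³⁺]^2[S²⁻]^3 = (2s)^2 · (3s)^3 = 108s^5
108s^5 = 1.37×10⁻⁹³  ⇒  s^5 = 1.27×10⁻⁹⁵
s = 1.05×10⁻¹⁹ M

1.05×10⁻¹⁹ M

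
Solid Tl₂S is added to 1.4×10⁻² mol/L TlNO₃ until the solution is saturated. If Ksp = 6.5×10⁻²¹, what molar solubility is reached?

3.3×10⁻¹⁷ M

Tl₂S(s) ⇌ 2 Tl⁺(aq) + S²⁻(aq)
With Tl⁺ already at 1.4×10⁻² mol/L and s small, take [Tl⁺] ≈ 1.4×10⁻² mol/L and [S²⁻] = s.
Ksp = [Tl⁺]^2[S²⁻] = (1.4×10⁻²)^2s
s = 6.5×10⁻²¹ / (1.4×10⁻²)^2 = 3.3×10⁻¹⁷
s = 3.3×10⁻¹⁷ mol/L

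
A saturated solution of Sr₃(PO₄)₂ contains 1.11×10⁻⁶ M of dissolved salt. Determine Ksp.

Ksp = 1.82×10⁻²⁸

Sr₃(PO₄)₂(s) ⇌ 3 Sr²⁺(aq) + 2 PO₄³⁻(aq)
For each mole of Sr₃(PO₄)₂ that dissolves per liter, [Sr²⁺] = 3s and [PO₄³⁻] = 2s; let s denote this solubility.
Ksp = [Sr²⁺]^3[PO₄³⁻]^2 = (3s)^3 · (2s)^2 = 108s^5
Ksp = 108 × (1.11×10⁻⁶)^5 = 1.82×10⁻²⁸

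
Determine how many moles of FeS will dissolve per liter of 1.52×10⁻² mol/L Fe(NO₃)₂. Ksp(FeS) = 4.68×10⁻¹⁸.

3.08×10⁻¹⁶ M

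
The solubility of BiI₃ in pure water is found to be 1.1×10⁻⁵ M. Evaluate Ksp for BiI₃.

Ksp = 4.0×10⁻¹⁹

BiI₃(s) ⇌ Bi³⁺(aq) + 3 I⁻(aq)
Let s be the molar solubility. Then [Bi³⁺] = s and [I⁻] = 3s.
Ksp = [Bi³⁺][I⁻]^3 = s · (3s)^3 = 27s^4
Ksp = 27 × (1.1×10⁻⁵)^4 = 4.0×10⁻¹⁹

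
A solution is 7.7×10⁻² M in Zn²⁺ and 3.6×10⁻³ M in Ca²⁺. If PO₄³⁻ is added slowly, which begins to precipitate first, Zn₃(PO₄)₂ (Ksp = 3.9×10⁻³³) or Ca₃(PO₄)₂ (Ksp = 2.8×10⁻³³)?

Zn₃(PO₄)₂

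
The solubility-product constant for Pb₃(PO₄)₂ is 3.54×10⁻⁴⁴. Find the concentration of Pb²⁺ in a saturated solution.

2.40×10⁻⁹ M

Pb₃(PO₄)₂(s) ⇌ 3 Pb²⁺(aq) + 2 PO₄³⁻(aq)
If s mol/L of Pb₃(PO₄)₂ dissolves, [Pb²⁺] = 3s and [PO₄³⁻] = 2s.
Ksp = [Pb²⁺]^3[PO₄³⁻]^2 = (3s)^3 · (2s)^2 = 108s^5 = 3.54×10⁻⁴⁴
s = 8.00×10⁻¹⁰ mol/L
[Pb²⁺] = 3s = 2.40×10⁻⁹ mol/L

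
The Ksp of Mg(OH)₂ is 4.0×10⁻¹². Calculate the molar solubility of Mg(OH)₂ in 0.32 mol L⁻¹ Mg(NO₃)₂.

Mg(OH)₂(s) ⇌ Mg²⁺(aq) + 2 OH⁻(aq)
Let s be the solubility of Mg(OH)₂ here. The common ion gives [Mg²⁺] ≈ 0.32 mol L⁻¹, and [OH⁻] = 2s.
Ksp = [Mg²⁺][OH⁻]^2 = (0.32)(2s)^2
(2s)^2 = 4.0×10⁻¹² / (0.32) = 1.3×10⁻¹¹
s = 1.8×10⁻⁶ mol L⁻¹

1.8×10⁻⁶ M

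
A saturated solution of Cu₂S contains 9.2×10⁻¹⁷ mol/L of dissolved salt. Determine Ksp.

Ksp = 3.1×10⁻⁴⁸

Cu₂S(s) ⇌ 2 Cu⁺(aq) + S²⁻(aq)
Let s be the molar solubility. Then [Cu⁺] = 2s and [S²⁻] = s.
Ksp = [Cu⁺]^2[S²⁻] = (2s)^2 · s = 4s^3
Ksp = 4 × (9.2×10⁻¹⁷)^3 = 3.1×10⁻⁴⁸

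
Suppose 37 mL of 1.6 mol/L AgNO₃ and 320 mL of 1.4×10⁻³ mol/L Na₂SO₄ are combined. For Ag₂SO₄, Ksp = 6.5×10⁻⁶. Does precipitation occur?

Yes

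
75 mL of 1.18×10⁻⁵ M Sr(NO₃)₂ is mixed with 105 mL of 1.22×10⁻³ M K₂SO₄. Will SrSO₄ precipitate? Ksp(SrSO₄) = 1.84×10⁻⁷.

No

The combined volume is 180 mL.
[Sr²⁺] = (1.18×10⁻⁵)(75)/180 = 4.92×10⁻⁶ M
[SO₄²⁻] = (1.22×10⁻³)(105)/180 = 7.12×10⁻⁴ M
Q = [Sr²⁺][SO₄²⁻] = 3.50×10⁻⁹
Q = 3.50×10⁻⁹ < Ksp = 1.84×10⁻⁷, so the solution is unsaturated and no precipitate forms.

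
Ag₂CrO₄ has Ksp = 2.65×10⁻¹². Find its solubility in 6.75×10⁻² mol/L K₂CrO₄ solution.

3.13×10⁻⁶ M

Ag₂CrO₄(s) ⇌ 2 Ag⁺(aq) + CrO₄²⁻(aq)
The solution already contains CrO₄²⁻ at 6.75×10⁻² mol/L. Let s be the molar solubility of Ag₂CrO₄.
[CrO₄²⁻] ≈ 6.75×10⁻² mol/L (common ion dominates); [Ag⁺] = 2s.
Ksp = [Ag⁺]^2[CrO₄²⁻] = (2s)^2(6.75×10⁻²)
(2s)^2 = 2.65×10⁻¹² / (6.75×10⁻²) = 3.93×10⁻¹¹
s = 3.13×10⁻⁶ mol/L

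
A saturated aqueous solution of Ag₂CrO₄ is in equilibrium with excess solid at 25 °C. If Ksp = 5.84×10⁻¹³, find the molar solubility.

5.27×10⁻⁵ M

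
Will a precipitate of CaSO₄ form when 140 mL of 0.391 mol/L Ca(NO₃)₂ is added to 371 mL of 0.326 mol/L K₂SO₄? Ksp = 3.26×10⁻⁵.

Yes

After mixing, V = 140 mL + 371 mL = 511 mL.
[Ca²⁺] = (0.391)(140)/511 = 0.107 mol/L
[SO₄²⁻] = (0.326)(371)/511 = 0.237 mol/L
Q = [Ca²⁺][SO₄²⁻] = 2.54×10⁻²
Because Q > Ksp (2.54×10⁻² vs 3.26×10⁻⁵), a precipitate of CaSO₄ forms.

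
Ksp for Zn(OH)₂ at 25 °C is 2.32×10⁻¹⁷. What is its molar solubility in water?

1.80×10⁻⁶ M

Zn(OH)₂(s) ⇌ Zn²⁺(aq) + 2 OH⁻(aq)
If s mol/L of Zn(OH)₂ dissolves, [Zn²⁺] = s and [OH⁻] = 2s.
Ksp = [Zn²⁺][OH⁻]^2 = s · (2s)^2 = 4s^3
4s^3 = 2.32×10⁻¹⁷  ⇒  s^3 = 5.80×10⁻¹⁸
s = 1.80×10⁻⁶ mol L⁻¹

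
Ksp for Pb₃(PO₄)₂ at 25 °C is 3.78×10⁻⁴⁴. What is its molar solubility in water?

8.11×10⁻¹⁰ M

Pb₃(PO₄)₂(s) ⇌ 3 Pb²⁺(aq) + 2 PO₄³⁻(aq)
For each mole of Pb₃(PO₄)₂ that dissolves per liter, [Pb²⁺] = 3s and [PO₄³⁻] = 2s; let s denote this solubility.
Ksp = [Pb²⁺]^3[PO₄³⁻]^2 = (3s)^3 · (2s)^2 = 108s^5
108s^5 = 3.78×10⁻⁴⁴  ⇒  s^5 = 3.50×10⁻⁴⁶
Taking the 5th root, s = 8.11×10⁻¹⁰ mol L⁻¹.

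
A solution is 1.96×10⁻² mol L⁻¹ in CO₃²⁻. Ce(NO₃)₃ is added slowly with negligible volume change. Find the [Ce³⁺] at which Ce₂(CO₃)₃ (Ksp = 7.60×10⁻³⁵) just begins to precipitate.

A salt starts to precipitate once the ion product Q reaches its Ksp.
Ce₂(CO₃)₃(s) ⇌ 2 Ce³⁺(aq) + 3 CO₃²⁻(aq)
Ksp = [Ce³⁺]^2[CO₃²⁻]^3 = [Ce³⁺]^2(1.96×10⁻²)^3
[Ce³⁺]^2 = 7.60×10⁻³⁵ / (1.96×10⁻²)^3 = 1.01×10⁻²⁹
[Ce³⁺] = 3.18×10⁻¹⁵ mol L⁻¹

3.18×10⁻¹⁵ M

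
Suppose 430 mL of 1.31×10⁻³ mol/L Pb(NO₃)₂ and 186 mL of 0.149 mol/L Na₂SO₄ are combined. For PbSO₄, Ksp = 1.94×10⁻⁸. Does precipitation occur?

Yes

Total volume after mixing = 430 + 186 = 616 mL.
[Pb²⁺] = (1.31×10⁻³)(430)/616 = 9.14×10⁻⁴ mol/L
[SO₄²⁻] = (0.149)(186)/616 = 4.50×10⁻² mol/L
Q = [Pb²⁺][SO₄²⁻] = 4.11×10⁻⁵
Because Q > Ksp (4.11×10⁻⁵ vs 1.94×10⁻⁸), a precipitate of PbSO₄ forms.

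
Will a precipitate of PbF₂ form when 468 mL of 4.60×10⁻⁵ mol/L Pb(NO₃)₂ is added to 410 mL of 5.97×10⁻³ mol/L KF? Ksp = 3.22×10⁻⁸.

No

The combined volume is 878 mL.
[Pb²⁺] = (4.60×10⁻⁵)(468)/878 = 2.45×10⁻⁵ mol/L
[F⁻] = (5.97×10⁻³)(410)/878 = 2.79×10⁻³ mol/L
Q = [Pb²⁺][F⁻]^2 = 1.91×10⁻¹⁰
Q = 1.91×10⁻¹⁰ < Ksp = 3.22×10⁻⁸, so the solution is unsaturated and no precipitate forms.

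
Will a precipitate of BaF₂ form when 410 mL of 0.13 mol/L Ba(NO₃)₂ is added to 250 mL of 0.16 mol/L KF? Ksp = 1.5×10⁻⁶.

Yes

After mixing, V = 410 mL + 250 mL = 660 mL.
[Ba²⁺] = (0.13)(410)/660 = 8.1×10⁻² mol/L
[F⁻] = (0.16)(250)/660 = 6.1×10⁻² mol/L
Q = [Ba²⁺][F⁻]^2 = 3.0×10⁻⁴
Q = 3.0×10⁻⁴ > Ksp = 1.5×10⁻⁶, so the solution is supersaturated and BaF₂ precipitates.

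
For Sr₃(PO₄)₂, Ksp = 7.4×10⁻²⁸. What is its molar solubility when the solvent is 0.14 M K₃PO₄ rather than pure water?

1.1×10⁻⁹ M

Sr₃(PO₄)₂(s) ⇌ 3 Sr²⁺(aq) + 2 PO₄³⁻(aq)
PO₄³⁻ is already present at 0.14 M. If s mol/L of Sr₃(PO₄)₂ dissolves, [Sr²⁺] = 3s while [PO₄³⁻] ≈ 0.14 M.
Ksp = [Sr²⁺]^3[PO₄³⁻]^2 = (3s)^3(0.14)^2
(3s)^3 = 7.4×10⁻²⁸ / (0.14)^2 = 3.8×10⁻²⁶
s = 1.1×10⁻⁹ M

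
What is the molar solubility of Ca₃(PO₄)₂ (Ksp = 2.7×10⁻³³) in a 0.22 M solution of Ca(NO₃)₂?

Ca₃(PO₄)₂(s) ⇌ 3 Ca²⁺(aq) + 2 PO₄³⁻(aq)
Let s be the solubility of Ca₃(PO₄)₂ here. The common ion gives [Ca²⁺] ≈ 0.22 M, and [PO₄³⁻] = 2s.
Ksp = [Ca²⁺]^3[PO₄³⁻]^2 = (0.22)^3(2s)^2
(2s)^2 = 2.7×10⁻³³ / (0.22)^3 = 2.5×10⁻³¹
s = 2.5×10⁻¹⁶ M

2.5×10⁻¹⁶ M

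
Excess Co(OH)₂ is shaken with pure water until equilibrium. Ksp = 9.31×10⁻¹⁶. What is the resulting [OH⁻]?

Co(OH)₂(s) ⇌ Co²⁺(aq) + 2 OH⁻(aq)
With molar solubility s: [Co²⁺] = s, [OH⁻] = 2s.
Ksp = [Co²⁺][OH⁻]^2 = s · (2s)^2 = 4s^3 = 9.31×10⁻¹⁶
s = 6.15×10⁻⁶ mol/L
[OH⁻] = 2s = 1.23×10⁻⁵ mol/L

1.23×10⁻⁵ M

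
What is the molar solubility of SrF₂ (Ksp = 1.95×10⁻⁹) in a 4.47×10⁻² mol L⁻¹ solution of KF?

9.76×10⁻⁷ M

SrF₂(s) ⇌ Sr²⁺(aq) + 2 F⁻(aq)
With F⁻ already at 4.47×10⁻² mol L⁻¹ and s small, take [F⁻] ≈ 4.47×10⁻² mol L⁻¹ and [Sr²⁺] = s.
Ksp = [Sr²⁺][F⁻]^2 = s(4.47×10⁻²)^2
s = 1.95×10⁻⁹ / (4.47×10⁻²)^2 = 9.76×10⁻⁷
s = 9.76×10⁻⁷ mol L⁻¹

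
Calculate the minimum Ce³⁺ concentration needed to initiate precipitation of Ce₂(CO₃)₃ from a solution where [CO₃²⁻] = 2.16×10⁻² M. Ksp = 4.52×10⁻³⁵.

2.12×10⁻¹⁵ M

The threshold for precipitation is Q = Ksp.
Ce₂(CO₃)₃(s) ⇌ 2 Ce³⁺(aq) + 3 CO₃²⁻(aq)
Ksp = [Ce³⁺]^2[CO₃²⁻]^3 = [Ce³⁺]^2(2.16×10⁻²)^3
[Ce³⁺]^2 = 4.52×10⁻³⁵ / (2.16×10⁻²)^3 = 4.49×10⁻³⁰
[Ce³⁺] = 2.12×10⁻¹⁵ M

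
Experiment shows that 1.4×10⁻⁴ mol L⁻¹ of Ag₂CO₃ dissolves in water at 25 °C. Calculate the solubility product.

Ksp = 1.1×10⁻¹¹

Ag₂CO₃(s) ⇌ 2 Ag⁺(aq) + CO₃²⁻(aq)
If s mol/L of Ag₂CO₃ dissolves, [Ag⁺] = 2s and [CO₃²⁻] = s.
Ksp = [Ag⁺]^2[CO₃²⁻] = (2s)^2 · s = 4s^3
Ksp = 4 × (1.4×10⁻⁴)^3 = 1.1×10⁻¹¹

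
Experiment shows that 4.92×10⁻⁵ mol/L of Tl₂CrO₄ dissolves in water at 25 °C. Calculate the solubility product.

Ksp = 4.76×10⁻¹³

Tl₂CrO₄(s) ⇌ 2 Tl⁺(aq) + CrO₄²⁻(aq)
For each mole of Tl₂CrO₄ that dissolves per liter, [Tl⁺] = 2s and [CrO₄²⁻] = s; let s denote this solubility.
Ksp = [Tl⁺]^2[CrO₄²⁻] = (2s)^2 · s = 4s^3
Ksp = 4 × (4.92×10⁻⁵)^3 = 4.76×10⁻¹³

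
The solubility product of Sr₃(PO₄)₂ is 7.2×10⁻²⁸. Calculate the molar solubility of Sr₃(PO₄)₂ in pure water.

Sr₃(PO₄)₂(s) ⇌ 3 Sr²⁺(aq) + 2 PO₄³⁻(aq)
With molar solubility s: [Sr²⁺] = 3s, [PO₄³⁻] = 2s.
Ksp = [Sr²⁺]^3[PO₄³⁻]^2 = (3s)^3 · (2s)^2 = 108s^5
108s^5 = 7.2×10⁻²⁸  ⇒  s^5 = 6.7×10⁻³⁰
Taking the 5th root, s = 1.5×10⁻⁶ mol L⁻¹.

1.5×10⁻⁶ M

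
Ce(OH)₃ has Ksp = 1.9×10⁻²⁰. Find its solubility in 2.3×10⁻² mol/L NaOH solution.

1.6×10⁻¹⁵ M

Ce(OH)₃(s) ⇌ Ce³⁺(aq) + 3 OH⁻(aq)
The solution already contains OH⁻ at 2.3×10⁻² mol/L. Let s be the molar solubility of Ce(OH)₃.
[OH⁻] ≈ 2.3×10⁻² mol/L (common ion dominates); [Ce³⁺] = s.
Ksp = [Ce³⁺][OH⁻]^3 = s(2.3×10⁻²)^3
s = 1.9×10⁻²⁰ / (2.3×10⁻²)^3 = 1.6×10⁻¹⁵
s = 1.6×10⁻¹⁵ mol/L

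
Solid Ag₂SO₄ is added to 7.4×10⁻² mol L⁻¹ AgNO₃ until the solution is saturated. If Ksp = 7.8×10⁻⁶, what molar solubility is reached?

1.4×10⁻³ M

Ag₂SO₄(s) ⇌ 2 Ag⁺(aq) + SO₄²⁻(aq)
Ag⁺ is already present at 7.4×10⁻² mol L⁻¹. If s mol/L of Ag₂SO₄ dissolves, [SO₄²⁻] = s while [Ag⁺] ≈ 7.4×10⁻² mol L⁻¹.
Ksp = [Ag⁺]^2[SO₄²⁻] = (7.4×10⁻²)^2s
s = 7.8×10⁻⁶ / (7.4×10⁻²)^2 = 1.4×10⁻³
s = 1.4×10⁻³ mol L⁻¹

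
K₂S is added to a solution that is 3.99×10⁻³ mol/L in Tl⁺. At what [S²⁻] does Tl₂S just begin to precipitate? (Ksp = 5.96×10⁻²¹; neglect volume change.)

Precipitation begins when Q = Ksp.
Tl₂S(s) ⇌ 2 Tl⁺(aq) + S²⁻(aq)
Ksp = [Tl⁺]^2[S²⁻] = [S²⁻](3.99×10⁻³)^2
[S²⁻] = 5.96×10⁻²¹ / (3.99×10⁻³)^2 = 3.74×10⁻¹⁶
[S²⁻] = 3.74×10⁻¹⁶ mol/L

3.74×10⁻¹⁶ M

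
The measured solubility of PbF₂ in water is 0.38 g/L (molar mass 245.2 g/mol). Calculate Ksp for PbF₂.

Ksp = 1.5×10⁻⁸

s = (0.38 g L⁻¹)/(245.2 g mol⁻¹) = 1.550×10⁻³ M
PbF₂(s) ⇌ Pb²⁺(aq) + 2 F⁻(aq)
With molar solubility s: [Pb²⁺] = s, [F⁻] = 2s.
Ksp = [Pb²⁺][F⁻]^2 = s · (2s)^2 = 4s^3
Ksp = 4 × (1.550×10⁻³)^3 = 1.5×10⁻⁸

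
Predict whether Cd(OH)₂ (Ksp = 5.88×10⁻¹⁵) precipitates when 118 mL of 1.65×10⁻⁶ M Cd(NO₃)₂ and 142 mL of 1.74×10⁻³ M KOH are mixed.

Yes

Total volume after mixing = 118 + 142 = 260 mL.
[Cd²⁺] = (1.65×10⁻⁶)(118)/260 = 7.49×10⁻⁷ M
[OH⁻] = (1.74×10⁻³)(142)/260 = 9.50×10⁻⁴ M
Q = [Cd²⁺][OH⁻]^2 = 6.76×10⁻¹³
Since Q (6.76×10⁻¹³) exceeds Ksp (5.88×10⁻¹⁵), Cd(OH)₂ will precipitate.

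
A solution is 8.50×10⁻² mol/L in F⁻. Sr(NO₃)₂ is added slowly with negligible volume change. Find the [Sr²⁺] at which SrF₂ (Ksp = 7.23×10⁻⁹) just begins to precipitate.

Each salt precipitates once Q = Ksp for that salt.
SrF₂(s) ⇌ Sr²⁺(aq) + 2 F⁻(aq)
Ksp = [Sr²⁺][F⁻]^2 = [Sr²⁺](8.50×10⁻²)^2
[Sr²⁺] = 7.23×10⁻⁹ / (8.50×10⁻²)^2 = 1.00×10⁻⁶
[Sr²⁺] = 1.00×10⁻⁶ mol/L

1.00×10⁻⁶ M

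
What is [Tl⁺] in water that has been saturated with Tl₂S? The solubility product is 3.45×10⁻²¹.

1.90×10⁻⁷ M

Tl₂S(s) ⇌ 2 Tl⁺(aq) + S²⁻(aq)
With molar solubility s: [Tl⁺] = 2s, [S²⁻] = s.
Ksp = [Tl⁺]^2[S²⁻] = (2s)^2 · s = 4s^3 = 3.45×10⁻²¹
s = 9.52×10⁻⁸ mol/L
[Tl⁺] = 2s = 1.90×10⁻⁷ mol/L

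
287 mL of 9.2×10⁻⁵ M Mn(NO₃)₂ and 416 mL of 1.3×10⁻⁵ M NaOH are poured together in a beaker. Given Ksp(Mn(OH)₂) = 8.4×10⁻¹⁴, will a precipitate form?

No

After mixing, V = 287 mL + 416 mL = 703 mL.
[Mn²⁺] = (9.2×10⁻⁵)(287)/703 = 3.8×10⁻⁵ M
[OH⁻] = (1.3×10⁻⁵)(416)/703 = 7.7×10⁻⁶ M
Q = [Mn²⁺][OH⁻]^2 = 2.2×10⁻¹⁵
Since Q (2.2×10⁻¹⁵) is less than Ksp (8.4×10⁻¹⁴), no Mn(OH)₂ precipitates.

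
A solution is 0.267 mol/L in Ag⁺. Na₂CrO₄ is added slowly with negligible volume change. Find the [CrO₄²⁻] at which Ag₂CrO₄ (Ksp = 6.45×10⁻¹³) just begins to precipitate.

Precipitation begins when Q = Ksp.
Ag₂CrO₄(s) ⇌ 2 Ag⁺(aq) + CrO₄²⁻(aq)
Ksp = [Ag⁺]^2[CrO₄²⁻] = [CrO₄²⁻](0.267)^2
[CrO₄²⁻] = 6.45×10⁻¹³ / (0.267)^2 = 9.05×10⁻¹²
[CrO₄²⁻] = 9.05×10⁻¹² mol/L

9.05×10⁻¹² M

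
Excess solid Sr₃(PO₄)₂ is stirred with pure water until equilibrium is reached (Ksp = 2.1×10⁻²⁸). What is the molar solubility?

1.1×10⁻⁶ M

Sr₃(PO₄)₂(s) ⇌ 3 Sr²⁺(aq) + 2 PO₄³⁻(aq)
Call the molar solubility s, so that [Sr²⁺] = 3s and [PO₄³⁻] = 2s.
Ksp = [Sr²⁺]^3[PO₄³⁻]^2 = (3s)^3 · (2s)^2 = 108s^5
108s^5 = 2.1×10⁻²⁸  ⇒  s^5 = 1.9×10⁻³⁰
Taking the 5th root, s = 1.1×10⁻⁶ mol/L.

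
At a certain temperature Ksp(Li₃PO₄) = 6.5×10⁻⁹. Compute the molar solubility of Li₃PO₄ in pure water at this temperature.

3.9×10⁻³ M

Li₃PO₄(s) ⇌ 3 Li⁺(aq) + PO₄³⁻(aq)
If s mol/L of Li₃PO₄ dissolves, [Li⁺] = 3s and [PO₄³⁻] = s.
Ksp = [Li⁺]^3[PO₄³⁻] = (3s)^3 · s = 27s^4
27s^4 = 6.5×10⁻⁹  ⇒  s^4 = 2.4×10⁻¹⁰
s = (2.4×10⁻¹⁰)^(1/4) = 3.9×10⁻³ mol L⁻¹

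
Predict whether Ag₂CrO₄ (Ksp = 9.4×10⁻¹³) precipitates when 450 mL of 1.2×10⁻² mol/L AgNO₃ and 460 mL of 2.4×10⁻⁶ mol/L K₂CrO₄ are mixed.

Yes

After mixing, V = 450 mL + 460 mL = 910 mL.
[Ag⁺] = (1.2×10⁻²)(450)/910 = 5.9×10⁻³ mol/L
[CrO₄²⁻] = (2.4×10⁻⁶)(460)/910 = 1.2×10⁻⁶ mol/L
Q = [Ag⁺]^2[CrO₄²⁻] = 4.3×10⁻¹¹
Since Q (4.3×10⁻¹¹) exceeds Ksp (9.4×10⁻¹³), Ag₂CrO₄ will precipitate.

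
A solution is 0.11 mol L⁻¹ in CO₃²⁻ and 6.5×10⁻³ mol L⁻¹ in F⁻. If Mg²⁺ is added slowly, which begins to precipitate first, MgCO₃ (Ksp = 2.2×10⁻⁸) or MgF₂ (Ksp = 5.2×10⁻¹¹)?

MgCO₃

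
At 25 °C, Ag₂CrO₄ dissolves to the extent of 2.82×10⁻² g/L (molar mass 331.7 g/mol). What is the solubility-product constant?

Ksp = 2.46×10⁻¹²

Molar solubility s = (2.82×10⁻² g/L) / (331.7 g/mol) = 8.5017×10⁻⁵ mol/L
Ag₂CrO₄(s) ⇌ 2 Ag⁺(aq) + CrO₄²⁻(aq)
Let s be the molar solubility. Then [Ag⁺] = 2s and [CrO₄²⁻] = s.
Ksp = [Ag⁺]^2[CrO₄²⁻] = (2s)^2 · s = 4s^3
Ksp = 4 × (8.5017×10⁻⁵)^3 = 2.46×10⁻¹²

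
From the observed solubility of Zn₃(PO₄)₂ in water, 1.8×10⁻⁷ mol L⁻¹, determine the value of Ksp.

Ksp = 2.0×10⁻³²

Zn₃(PO₄)₂(s) ⇌ 3 Zn²⁺(aq) + 2 PO₄³⁻(aq)
If s mol/L of Zn₃(PO₄)₂ dissolves, [Zn²⁺] = 3s and [PO₄³⁻] = 2s.
Ksp = [Zn²⁺]^3[PO₄³⁻]^2 = (3s)^3 · (2s)^2 = 108s^5
Ksp = 108 × (1.8×10⁻⁷)^5 = 2.0×10⁻³²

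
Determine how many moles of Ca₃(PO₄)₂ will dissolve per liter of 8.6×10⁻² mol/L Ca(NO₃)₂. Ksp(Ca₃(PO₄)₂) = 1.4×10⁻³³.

Ca₃(PO₄)₂(s) ⇌ 3 Ca²⁺(aq) + 2 PO₄³⁻(aq)
With Ca²⁺ already at 8.6×10⁻² mol/L and s small, take [Ca²⁺] ≈ 8.6×10⁻² mol/L and [PO₄³⁻] = 2s.
Ksp = [Ca²⁺]^3[PO₄³⁻]^2 = (8.6×10⁻²)^3(2s)^2
(2s)^2 = 1.4×10⁻³³ / (8.6×10⁻²)^3 = 2.2×10⁻³⁰
s = 7.4×10⁻¹⁶ mol/L

7.4×10⁻¹⁶ M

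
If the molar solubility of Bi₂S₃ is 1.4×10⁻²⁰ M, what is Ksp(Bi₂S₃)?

Bi₂S₃(s) ⇌ 2 Bi³⁺(aq) + 3 S²⁻(aq)
Let s be the molar solubility. Then [Bi³⁺] = 2s and [S²⁻] = 3s.
Ksp = [Bi³⁺]^2[S²⁻]^3 = (2s)^2 · (3s)^3 = 108s^5
Ksp = 108 × (1.4×10⁻²⁰)^5 = 5.8×10⁻⁹⁸

Ksp = 5.8×10⁻⁹⁸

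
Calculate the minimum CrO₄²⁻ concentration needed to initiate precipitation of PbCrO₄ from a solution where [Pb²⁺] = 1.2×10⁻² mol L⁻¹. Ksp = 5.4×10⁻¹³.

4.5×10⁻¹¹ M

Precipitation of each salt begins when its ion product equals Ksp.
PbCrO₄(s) ⇌ Pb²⁺(aq) + CrO₄²⁻(aq)
Ksp = [Pb²⁺][CrO₄²⁻] = [CrO₄²⁻](1.2×10⁻²)
[CrO₄²⁻] = 5.4×10⁻¹³ / (1.2×10⁻²) = 4.5×10⁻¹¹
[CrO₄²⁻] = 4.5×10⁻¹¹ mol L⁻¹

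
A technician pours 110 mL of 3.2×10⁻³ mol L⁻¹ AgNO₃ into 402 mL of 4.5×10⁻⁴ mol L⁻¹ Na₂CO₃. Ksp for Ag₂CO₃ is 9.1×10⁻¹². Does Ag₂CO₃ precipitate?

After mixing, V = 110 mL + 402 mL = 512 mL.
[Ag⁺] = (3.2×10⁻³)(110)/512 = 6.9×10⁻⁴ mol L⁻¹
[CO₃²⁻] = (4.5×10⁻⁴)(402)/512 = 3.5×10⁻⁴ mol L⁻¹
Q = [Ag⁺]^2[CO₃²⁻] = 1.7×10⁻¹⁰
Q = 1.7×10⁻¹⁰ > Ksp = 9.1×10⁻¹², so the solution is supersaturated and Ag₂CO₃ precipitates.

Yes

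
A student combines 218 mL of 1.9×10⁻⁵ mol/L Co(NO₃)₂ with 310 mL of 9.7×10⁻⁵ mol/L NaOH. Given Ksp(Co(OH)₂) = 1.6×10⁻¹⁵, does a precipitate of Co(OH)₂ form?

Yes

After mixing, V = 218 mL + 310 mL = 528 mL.
[Co²⁺] = (1.9×10⁻⁵)(218)/528 = 7.8×10⁻⁶ mol/L
[OH⁻] = (9.7×10⁻⁵)(310)/528 = 5.7×10⁻⁵ mol/L
Q = [Co²⁺][OH⁻]^2 = 2.5×10⁻¹⁴
Because Q > Ksp (2.5×10⁻¹⁴ vs 1.6×10⁻¹⁵), a precipitate of Co(OH)₂ forms.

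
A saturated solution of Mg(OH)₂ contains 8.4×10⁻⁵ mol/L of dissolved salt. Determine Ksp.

Ksp = 2.4×10⁻¹²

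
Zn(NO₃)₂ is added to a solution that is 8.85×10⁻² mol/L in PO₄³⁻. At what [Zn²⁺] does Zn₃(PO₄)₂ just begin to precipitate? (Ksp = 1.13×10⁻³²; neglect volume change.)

Each salt precipitates once Q = Ksp for that salt.
Zn₃(PO₄)₂(s) ⇌ 3 Zn²⁺(aq) + 2 PO₄³⁻(aq)
Ksp = [Zn²⁺]^3[PO₄³⁻]^2 = [Zn²⁺]^3(8.85×10⁻²)^2
[Zn²⁺]^3 = 1.13×10⁻³² / (8.85×10⁻²)^2 = 1.44×10⁻³⁰
[Zn²⁺] = 1.13×10⁻¹⁰ mol/L

1.13×10⁻¹⁰ M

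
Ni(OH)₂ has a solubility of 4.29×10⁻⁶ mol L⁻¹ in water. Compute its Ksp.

Ni(OH)₂(s) ⇌ Ni²⁺(aq) + 2 OH⁻(aq)
With molar solubility s: [Ni²⁺] = s, [OH⁻] = 2s.
Ksp = [Ni²⁺][OH⁻]^2 = s · (2s)^2 = 4s^3
Ksp = 4 × (4.29×10⁻⁶)^3 = 3.16×10⁻¹⁶

Ksp = 3.16×10⁻¹⁶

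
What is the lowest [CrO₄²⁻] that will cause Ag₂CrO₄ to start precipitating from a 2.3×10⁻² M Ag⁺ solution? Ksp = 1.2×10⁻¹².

2.3×10⁻⁹ M

Precipitation of each salt begins when its ion product equals Ksp.
Ag₂CrO₄(s) ⇌ 2 Ag⁺(aq) + CrO₄²⁻(aq)
Ksp = [Ag⁺]^2[CrO₄²⁻] = [CrO₄²⁻](2.3×10⁻²)^2
[CrO₄²⁻] = 1.2×10⁻¹² / (2.3×10⁻²)^2 = 2.3×10⁻⁹
[CrO₄²⁻] = 2.3×10⁻⁹ M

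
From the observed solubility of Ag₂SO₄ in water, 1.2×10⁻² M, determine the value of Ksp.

Ag₂SO₄(s) ⇌ 2 Ag⁺(aq) + SO₄²⁻(aq)
If s mol/L of Ag₂SO₄ dissolves, [Ag⁺] = 2s and [SO₄²⁻] = s.
Ksp = [Ag⁺]^2[SO₄²⁻] = (2s)^2 · s = 4s^3
Ksp = 4 × (1.2×10⁻²)^3 = 6.9×10⁻⁶

Ksp = 6.9×10⁻⁶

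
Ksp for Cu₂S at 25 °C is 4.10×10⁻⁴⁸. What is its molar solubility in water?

1.01×10⁻¹⁶ M

Cu₂S(s) ⇌ 2 Cu⁺(aq) + S²⁻(aq)
For each mole of Cu₂S that dissolves per liter, [Cu⁺] = 2s and [S²⁻] = s; let s denote this solubility.
Ksp = [Cu⁺]^2[S²⁻] = (2s)^2 · s = 4s^3
4s^3 = 4.10×10⁻⁴⁸  ⇒  s^3 = 1.03×10⁻⁴⁸
s = (1.03×10⁻⁴⁸)^(1/3) = 1.01×10⁻¹⁶ mol/L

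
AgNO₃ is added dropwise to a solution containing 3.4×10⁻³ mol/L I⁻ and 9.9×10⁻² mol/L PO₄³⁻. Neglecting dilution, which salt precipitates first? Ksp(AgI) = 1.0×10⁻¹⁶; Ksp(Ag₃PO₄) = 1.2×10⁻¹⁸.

Precipitation of each salt begins when its ion product equals Ksp.
For AgI: [Ag⁺] = (Ksp/[I⁻]) = 2.9×10⁻¹⁴ mol/L
For Ag₃PO₄: [Ag⁺] = (Ksp/[PO₄³⁻])^(1/3) = 2.3×10⁻⁶ mol/L
Since AgI needs less Ag⁺ to reach saturation, it precipitates first.

AgI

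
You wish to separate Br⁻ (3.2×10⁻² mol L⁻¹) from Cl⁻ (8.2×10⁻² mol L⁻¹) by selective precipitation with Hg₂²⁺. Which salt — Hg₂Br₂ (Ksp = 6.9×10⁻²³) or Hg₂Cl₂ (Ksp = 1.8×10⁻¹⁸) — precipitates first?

The threshold for precipitation is Q = Ksp.
For Hg₂Br₂: [Hg₂²⁺] = (Ksp/[Br⁻]^2) = 6.7×10⁻²⁰ mol L⁻¹
For Hg₂Cl₂: [Hg₂²⁺] = (Ksp/[Cl⁻]^2) = 2.7×10⁻¹⁶ mol L⁻¹
Hg₂Br₂ requires the lower [Hg₂²⁺], so it precipitates first.

Hg₂Br₂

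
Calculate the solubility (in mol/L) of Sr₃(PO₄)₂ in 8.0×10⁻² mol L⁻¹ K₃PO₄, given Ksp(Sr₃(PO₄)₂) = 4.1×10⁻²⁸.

Sr₃(PO₄)₂(s) ⇌ 3 Sr²⁺(aq) + 2 PO₄³⁻(aq)
The solution already contains PO₄³⁻ at 8.0×10⁻² mol L⁻¹. Let s be the molar solubility of Sr₃(PO₄)₂.
[PO₄³⁻] ≈ 8.0×10⁻² mol L⁻¹ (common ion dominates); [Sr²⁺] = 3s.
Ksp = [Sr²⁺]^3[PO₄³⁻]^2 = (3s)^3(8.0×10⁻²)^2
(3s)^3 = 4.1×10⁻²⁸ / (8.0×10⁻²)^2 = 6.4×10⁻²⁶
s = 1.3×10⁻⁹ mol L⁻¹

1.3×10⁻⁹ M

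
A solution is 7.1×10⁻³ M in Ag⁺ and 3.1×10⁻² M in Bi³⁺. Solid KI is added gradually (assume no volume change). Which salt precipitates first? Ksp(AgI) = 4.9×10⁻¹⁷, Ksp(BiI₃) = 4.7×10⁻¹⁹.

AgI

A salt starts to precipitate once the ion product Q reaches its Ksp.
For AgI: [I⁻] = (Ksp/[Ag⁺]) = 6.9×10⁻¹⁵ M
For BiI₃: [I⁻] = (Ksp/[Bi³⁺])^(1/3) = 2.5×10⁻⁶ M
AgI requires the lower [I⁻], so it precipitates first.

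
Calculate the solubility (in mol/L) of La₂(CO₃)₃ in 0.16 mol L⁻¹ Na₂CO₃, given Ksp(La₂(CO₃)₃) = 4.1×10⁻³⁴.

1.6×10⁻¹⁶ M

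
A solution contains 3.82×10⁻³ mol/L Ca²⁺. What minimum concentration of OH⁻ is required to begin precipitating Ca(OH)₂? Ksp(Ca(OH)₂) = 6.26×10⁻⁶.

The threshold for precipitation is Q = Ksp.
Ca(OH)₂(s) ⇌ Ca²⁺(aq) + 2 OH⁻(aq)
Ksp = [Ca²⁺][OH⁻]^2 = [OH⁻]^2(3.82×10⁻³)
[OH⁻]^2 = 6.26×10⁻⁶ / (3.82×10⁻³) = 1.64×10⁻³
[OH⁻] = 4.05×10⁻² mol/L

4.05×10⁻² M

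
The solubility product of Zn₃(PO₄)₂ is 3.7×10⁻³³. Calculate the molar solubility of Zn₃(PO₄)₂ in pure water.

1.3×10⁻⁷ M

Zn₃(PO₄)₂(s) ⇌ 3 Zn²⁺(aq) + 2 PO₄³⁻(aq)
Let s be the molar solubility. Then [Zn²⁺] = 3s and [PO₄³⁻] = 2s.
Ksp = [Zn²⁺]^3[PO₄³⁻]^2 = (3s)^3 · (2s)^2 = 108s^5
108s^5 = 3.7×10⁻³³  ⇒  s^5 = 3.4×10⁻³⁵
s = 1.3×10⁻⁷ mol/L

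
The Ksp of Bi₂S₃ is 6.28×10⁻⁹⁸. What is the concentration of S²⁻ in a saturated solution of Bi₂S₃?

4.27×10⁻²⁰ M

Bi₂S₃(s) ⇌ 2 Bi³⁺(aq) + 3 S²⁻(aq)
With molar solubility s: [Bi³⁺] = 2s, [S²⁻] = 3s.
Ksp = [Bi³⁺]^2[S²⁻]^3 = (2s)^2 · (3s)^3 = 108s^5 = 6.28×10⁻⁹⁸
s = 1.42×10⁻²⁰ mol L⁻¹
[S²⁻] = 3s = 4.27×10⁻²⁰ mol L⁻¹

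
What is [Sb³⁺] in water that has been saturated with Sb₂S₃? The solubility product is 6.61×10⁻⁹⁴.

1.81×10⁻¹⁹ M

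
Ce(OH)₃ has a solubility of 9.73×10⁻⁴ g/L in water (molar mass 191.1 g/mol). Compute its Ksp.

Convert to molarity: s = 9.73×10⁻⁴ / 191.1 = 5.0916×10⁻⁶ mol/L
Ce(OH)₃(s) ⇌ Ce³⁺(aq) + 3 OH⁻(aq)
With molar solubility s: [Ce³⁺] = s, [OH⁻] = 3s.
Ksp = [Ce³⁺][OH⁻]^3 = s · (3s)^3 = 27s^4
Ksp = 27 × (5.0916×10⁻⁶)^4 = 1.81×10⁻²⁰

Ksp = 1.81×10⁻²⁰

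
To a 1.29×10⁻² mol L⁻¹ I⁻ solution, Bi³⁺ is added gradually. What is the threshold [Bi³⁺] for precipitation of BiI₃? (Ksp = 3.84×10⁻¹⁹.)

1.79×10⁻¹³ M

Each salt precipitates once Q = Ksp for that salt.
BiI₃(s) ⇌ Bi³⁺(aq) + 3 I⁻(aq)
Ksp = [Bi³⁺][I⁻]^3 = [Bi³⁺](1.29×10⁻²)^3
[Bi³⁺] = 3.84×10⁻¹⁹ / (1.29×10⁻²)^3 = 1.79×10⁻¹³
[Bi³⁺] = 1.79×10⁻¹³ mol L⁻¹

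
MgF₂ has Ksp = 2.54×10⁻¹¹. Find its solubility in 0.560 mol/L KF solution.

8.10×10⁻¹¹ M

MgF₂(s) ⇌ Mg²⁺(aq) + 2 F⁻(aq)
The solution already contains F⁻ at 0.560 mol/L. Let s be the molar solubility of MgF₂.
[F⁻] ≈ 0.560 mol/L (common ion dominates); [Mg²⁺] = s.
Ksp = [Mg²⁺][F⁻]^2 = s(0.560)^2
s = 2.54×10⁻¹¹ / (0.560)^2 = 8.10×10⁻¹¹
s = 8.10×10⁻¹¹ mol/L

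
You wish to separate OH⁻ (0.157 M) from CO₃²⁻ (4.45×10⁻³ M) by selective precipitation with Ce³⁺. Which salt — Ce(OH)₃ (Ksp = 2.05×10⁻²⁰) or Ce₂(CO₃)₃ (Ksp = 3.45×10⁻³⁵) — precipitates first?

Precipitation begins when Q = Ksp.
For Ce(OH)₃: [Ce³⁺] = (Ksp/[OH⁻]^3) = 5.30×10⁻¹⁸ M
For Ce₂(CO₃)₃: [Ce³⁺] = (Ksp/[CO₃²⁻]^3)^(1/2) = 1.98×10⁻¹⁴ M
The smaller threshold [Ce³⁺] is reached first, so Ce(OH)₃ precipitates first.

Ce(OH)₃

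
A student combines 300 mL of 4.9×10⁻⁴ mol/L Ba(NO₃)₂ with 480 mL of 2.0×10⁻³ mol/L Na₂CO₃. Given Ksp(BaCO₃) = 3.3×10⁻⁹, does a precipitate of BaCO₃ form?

The combined volume is 780 mL.
[Ba²⁺] = (4.9×10⁻⁴)(300)/780 = 1.9×10⁻⁴ mol/L
[CO₃²⁻] = (2.0×10⁻³)(480)/780 = 1.2×10⁻³ mol/L
Q = [Ba²⁺][CO₃²⁻] = 2.3×10⁻⁷
Because Q > Ksp (2.3×10⁻⁷ vs 3.3×10⁻⁹), a precipitate of BaCO₃ forms.

Yes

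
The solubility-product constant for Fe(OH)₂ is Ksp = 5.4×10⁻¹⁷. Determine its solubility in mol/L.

Fe(OH)₂(s) ⇌ Fe²⁺(aq) + 2 OH⁻(aq)
Let s be the molar solubility. Then [Fe²⁺] = s and [OH⁻] = 2s.
Ksp = [Fe²⁺][OH⁻]^2 = s · (2s)^2 = 4s^3
4s^3 = 5.4×10⁻¹⁷  ⇒  s^3 = 1.4×10⁻¹⁷
s = 2.4×10⁻⁶ M

2.4×10⁻⁶ M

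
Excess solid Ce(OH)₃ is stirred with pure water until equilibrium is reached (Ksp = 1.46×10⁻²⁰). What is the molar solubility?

Ce(OH)₃(s) ⇌ Ce³⁺(aq) + 3 OH⁻(aq)
If s mol/L of Ce(OH)₃ dissolves, [Ce³⁺] = s and [OH⁻] = 3s.
Ksp = [Ce³⁺][OH⁻]^3 = s · (3s)^3 = 27s^4
27s^4 = 1.46×10⁻²⁰  ⇒  s^4 = 5.41×10⁻²²
s = (5.41×10⁻²²)^(1/4) = 4.82×10⁻⁶ M

4.82×10⁻⁶ M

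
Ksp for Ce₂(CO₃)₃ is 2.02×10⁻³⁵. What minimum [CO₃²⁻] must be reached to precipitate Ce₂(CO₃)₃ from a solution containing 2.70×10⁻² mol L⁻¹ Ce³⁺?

3.03×10⁻¹¹ M

The threshold for precipitation is Q = Ksp.
Ce₂(CO₃)₃(s) ⇌ 2 Ce³⁺(aq) + 3 CO₃²⁻(aq)
Ksp = [Ce³⁺]^2[CO₃²⁻]^3 = [CO₃²⁻]^3(2.70×10⁻²)^2
[CO₃²⁻]^3 = 2.02×10⁻³⁵ / (2.70×10⁻²)^2 = 2.77×10⁻³²
[CO₃²⁻] = 3.03×10⁻¹¹ mol L⁻¹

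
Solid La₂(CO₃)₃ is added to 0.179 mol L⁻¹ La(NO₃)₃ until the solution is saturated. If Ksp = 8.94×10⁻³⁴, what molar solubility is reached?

La₂(CO₃)₃(s) ⇌ 2 La³⁺(aq) + 3 CO₃²⁻(aq)
With La³⁺ already at 0.179 mol L⁻¹ and s small, take [La³⁺] ≈ 0.179 mol L⁻¹ and [CO₃²⁻] = 3s.
Ksp = [La³⁺]^2[CO₃²⁻]^3 = (0.179)^2(3s)^3
(3s)^3 = 8.94×10⁻³⁴ / (0.179)^2 = 2.79×10⁻³²
s = 1.01×10⁻¹¹ mol L⁻¹

1.01×10⁻¹¹ M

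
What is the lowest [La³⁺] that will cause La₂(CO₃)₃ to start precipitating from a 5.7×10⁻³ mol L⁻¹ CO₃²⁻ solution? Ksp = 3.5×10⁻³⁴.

4.3×10⁻¹⁴ M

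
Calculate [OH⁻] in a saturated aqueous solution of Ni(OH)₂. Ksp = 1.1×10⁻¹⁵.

1.3×10⁻⁵ M

Ni(OH)₂(s) ⇌ Ni²⁺(aq) + 2 OH⁻(aq)
For each mole of Ni(OH)₂ that dissolves per liter, [Ni²⁺] = s and [OH⁻] = 2s; let s denote this solubility.
Ksp = [Ni²⁺][OH⁻]^2 = s · (2s)^2 = 4s^3 = 1.1×10⁻¹⁵
s = 6.5×10⁻⁶ mol L⁻¹
[OH⁻] = 2s = 1.3×10⁻⁵ mol L⁻¹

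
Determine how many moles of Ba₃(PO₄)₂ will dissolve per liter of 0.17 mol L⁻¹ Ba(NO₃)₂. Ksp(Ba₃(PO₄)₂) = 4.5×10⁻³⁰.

Ba₃(PO₄)₂(s) ⇌ 3 Ba²⁺(aq) + 2 PO₄³⁻(aq)
Let s be the solubility of Ba₃(PO₄)₂ here. The common ion gives [Ba²⁺] ≈ 0.17 mol L⁻¹, and [PO₄³⁻] = 2s.
Ksp = [Ba²⁺]^3[PO₄³⁻]^2 = (0.17)^3(2s)^2
(2s)^2 = 4.5×10⁻³⁰ / (0.17)^3 = 9.2×10⁻²⁸
s = 1.5×10⁻¹⁴ mol L⁻¹

1.5×10⁻¹⁴ M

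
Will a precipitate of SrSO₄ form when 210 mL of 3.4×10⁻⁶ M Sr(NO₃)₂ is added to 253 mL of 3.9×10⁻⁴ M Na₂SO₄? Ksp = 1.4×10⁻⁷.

No

The combined volume is 463 mL.
[Sr²⁺] = (3.4×10⁻⁶)(210)/463 = 1.5×10⁻⁶ M
[SO₄²⁻] = (3.9×10⁻⁴)(253)/463 = 2.1×10⁻⁴ M
Q = [Sr²⁺][SO₄²⁻] = 3.3×10⁻¹⁰
Q = 3.3×10⁻¹⁰ < Ksp = 1.4×10⁻⁷, so the solution is unsaturated and no precipitate forms.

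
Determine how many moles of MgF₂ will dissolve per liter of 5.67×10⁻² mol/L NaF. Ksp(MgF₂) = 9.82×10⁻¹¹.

3.05×10⁻⁸ M

MgF₂(s) ⇌ Mg²⁺(aq) + 2 F⁻(aq)
Let s be the solubility of MgF₂ here. The common ion gives [F⁻] ≈ 5.67×10⁻² mol/L, and [Mg²⁺] = s.
Ksp = [Mg²⁺][F⁻]^2 = s(5.67×10⁻²)^2
s = 9.82×10⁻¹¹ / (5.67×10⁻²)^2 = 3.05×10⁻⁸
s = 3.05×10⁻⁸ mol/L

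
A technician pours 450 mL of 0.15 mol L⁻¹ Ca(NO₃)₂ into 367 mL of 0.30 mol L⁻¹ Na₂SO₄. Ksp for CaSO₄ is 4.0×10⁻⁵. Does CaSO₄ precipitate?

Yes

Total volume after mixing = 450 + 367 = 817 mL.
[Ca²⁺] = (0.15)(450)/817 = 8.3×10⁻² mol L⁻¹
[SO₄²⁻] = (0.30)(367)/817 = 0.13 mol L⁻¹
Q = [Ca²⁺][SO₄²⁻] = 1.1×10⁻²
Because Q > Ksp (1.1×10⁻² vs 4.0×10⁻⁵), a precipitate of CaSO₄ forms.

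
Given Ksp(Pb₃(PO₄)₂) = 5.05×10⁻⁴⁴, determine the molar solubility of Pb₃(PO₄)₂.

8.59×10⁻¹⁰ M

Pb₃(PO₄)₂(s) ⇌ 3 Pb²⁺(aq) + 2 PO₄³⁻(aq)
Let s be the molar solubility. Then [Pb²⁺] = 3s and [PO₄³⁻] = 2s.
Ksp = [Pb²⁺]^3[PO₄³⁻]^2 = (3s)^3 · (2s)^2 = 108s^5
108s^5 = 5.05×10⁻⁴⁴  ⇒  s^5 = 4.68×10⁻⁴⁶
Taking the 5th root, s = 8.59×10⁻¹⁰ mol L⁻¹.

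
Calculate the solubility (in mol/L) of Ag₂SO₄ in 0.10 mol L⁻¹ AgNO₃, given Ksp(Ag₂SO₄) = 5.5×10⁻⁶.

Ag₂SO₄(s) ⇌ 2 Ag⁺(aq) + SO₄²⁻(aq)
With Ag⁺ already at 0.10 mol L⁻¹ and s small, take [Ag⁺] ≈ 0.10 mol L⁻¹ and [SO₄²⁻] = s.
Ksp = [Ag⁺]^2[SO₄²⁻] = (0.10)^2s
s = 5.5×10⁻⁶ / (0.10)^2 = 5.5×10⁻⁴
s = 5.5×10⁻⁴ mol L⁻¹

5.5×10⁻⁴ M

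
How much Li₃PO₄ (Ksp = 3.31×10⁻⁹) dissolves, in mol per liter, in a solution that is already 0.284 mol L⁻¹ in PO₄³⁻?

7.56×10⁻⁴ M

Li₃PO₄(s) ⇌ 3 Li⁺(aq) + PO₄³⁻(aq)
With PO₄³⁻ already at 0.284 mol L⁻¹ and s small, take [PO₄³⁻] ≈ 0.284 mol L⁻¹ and [Li⁺] = 3s.
Ksp = [Li⁺]^3[PO₄³⁻] = (3s)^3(0.284)
(3s)^3 = 3.31×10⁻⁹ / (0.284) = 1.17×10⁻⁸
s = 7.56×10⁻⁴ mol L⁻¹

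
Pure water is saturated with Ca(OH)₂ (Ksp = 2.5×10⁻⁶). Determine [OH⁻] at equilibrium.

1.7×10⁻² M

Ca(OH)₂(s) ⇌ Ca²⁺(aq) + 2 OH⁻(aq)
For each mole of Ca(OH)₂ that dissolves per liter, [Ca²⁺] = s and [OH⁻] = 2s; let s denote this solubility.
Ksp = [Ca²⁺][OH⁻]^2 = s · (2s)^2 = 4s^3 = 2.5×10⁻⁶
s = 8.5×10⁻³ mol/L
[OH⁻] = 2s = 1.7×10⁻² mol/L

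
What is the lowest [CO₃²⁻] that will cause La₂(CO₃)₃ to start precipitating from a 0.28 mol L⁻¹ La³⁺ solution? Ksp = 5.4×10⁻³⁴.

1.9×10⁻¹¹ M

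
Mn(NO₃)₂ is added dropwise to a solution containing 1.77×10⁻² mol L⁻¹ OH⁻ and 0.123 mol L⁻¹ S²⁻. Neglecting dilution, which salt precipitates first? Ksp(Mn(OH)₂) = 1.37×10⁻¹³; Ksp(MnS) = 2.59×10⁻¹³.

A salt starts to precipitate once the ion product Q reaches its Ksp.
For Mn(OH)₂: [Mn²⁺] = (Ksp/[OH⁻]^2) = 4.37×10⁻¹⁰ mol L⁻¹
For MnS: [Mn²⁺] = (Ksp/[S²⁻]) = 2.11×10⁻¹² mol L⁻¹
The smaller threshold [Mn²⁺] is reached first, so MnS precipitates first.

MnS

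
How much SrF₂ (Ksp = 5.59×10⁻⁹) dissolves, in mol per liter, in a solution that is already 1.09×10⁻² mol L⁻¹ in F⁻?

4.70×10⁻⁵ M

SrF₂(s) ⇌ Sr²⁺(aq) + 2 F⁻(aq)
The solution already contains F⁻ at 1.09×10⁻² mol L⁻¹. Let s be the molar solubility of SrF₂.
[F⁻] ≈ 1.09×10⁻² mol L⁻¹ (common ion dominates); [Sr²⁺] = s.
Ksp = [Sr²⁺][F⁻]^2 = s(1.09×10⁻²)^2
s = 5.59×10⁻⁹ / (1.09×10⁻²)^2 = 4.70×10⁻⁵
s = 4.70×10⁻⁵ mol L⁻¹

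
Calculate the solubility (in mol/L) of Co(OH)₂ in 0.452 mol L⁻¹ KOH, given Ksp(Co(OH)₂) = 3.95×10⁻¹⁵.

1.93×10⁻¹⁴ M

Co(OH)₂(s) ⇌ Co²⁺(aq) + 2 OH⁻(aq)
The solution already contains OH⁻ at 0.452 mol L⁻¹. Let s be the molar solubility of Co(OH)₂.
[OH⁻] ≈ 0.452 mol L⁻¹ (common ion dominates); [Co²⁺] = s.
Ksp = [Co²⁺][OH⁻]^2 = s(0.452)^2
s = 3.95×10⁻¹⁵ / (0.452)^2 = 1.93×10⁻¹⁴
s = 1.93×10⁻¹⁴ mol L⁻¹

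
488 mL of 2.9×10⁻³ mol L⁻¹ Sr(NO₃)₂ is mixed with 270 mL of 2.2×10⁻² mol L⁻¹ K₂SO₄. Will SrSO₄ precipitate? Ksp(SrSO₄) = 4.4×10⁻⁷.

Yes

The combined volume is 758 mL.
[Sr²⁺] = (2.9×10⁻³)(488)/758 = 1.9×10⁻³ mol L⁻¹
[SO₄²⁻] = (2.2×10⁻²)(270)/758 = 7.8×10⁻³ mol L⁻¹
Q = [Sr²⁺][SO₄²⁻] = 1.5×10⁻⁵
Q = 1.5×10⁻⁵ > Ksp = 4.4×10⁻⁷, so the solution is supersaturated and SrSO₄ precipitates.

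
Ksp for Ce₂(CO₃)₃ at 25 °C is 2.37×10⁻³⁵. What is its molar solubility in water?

Ce₂(CO₃)₃(s) ⇌ 2 Ce³⁺(aq) + 3 CO₃²⁻(aq)
If s mol/L of Ce₂(CO₃)₃ dissolves, [Ce³⁺] = 2s and [CO₃²⁻] = 3s.
Ksp = [Ce³⁺]^2[CO₃²⁻]^3 = (2s)^2 · (3s)^3 = 108s^5
108s^5 = 2.37×10⁻³⁵  ⇒  s^5 = 2.19×10⁻³⁷
s = (2.19×10⁻³⁷)^(1/5) = 4.66×10⁻⁸ mol/L

4.66×10⁻⁸ M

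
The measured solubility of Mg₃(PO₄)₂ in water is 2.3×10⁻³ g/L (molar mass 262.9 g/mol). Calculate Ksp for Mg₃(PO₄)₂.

Convert to molarity: s = 2.3×10⁻³ / 262.9 = 8.749×10⁻⁶ mol/L
Mg₃(PO₄)₂(s) ⇌ 3 Mg²⁺(aq) + 2 PO₄³⁻(aq)
If s mol/L of Mg₃(PO₄)₂ dissolves, [Mg²⁺] = 3s and [PO₄³⁻] = 2s.
Ksp = [Mg²⁺]^3[PO₄³⁻]^2 = (3s)^3 · (2s)^2 = 108s^5
Ksp = 108 × (8.749×10⁻⁶)^5 = 5.5×10⁻²⁴

Ksp = 5.5×10⁻²⁴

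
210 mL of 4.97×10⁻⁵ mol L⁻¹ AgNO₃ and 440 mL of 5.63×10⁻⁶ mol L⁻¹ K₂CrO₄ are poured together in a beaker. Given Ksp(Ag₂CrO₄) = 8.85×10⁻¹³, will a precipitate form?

The combined volume is 650 mL.
[Ag⁺] = (4.97×10⁻⁵)(210)/650 = 1.61×10⁻⁵ mol L⁻¹
[CrO₄²⁻] = (5.63×10⁻⁶)(440)/650 = 3.81×10⁻⁶ mol L⁻¹
Q = [Ag⁺]^2[CrO₄²⁻] = 9.83×10⁻¹⁶
Q = 9.83×10⁻¹⁶ < Ksp = 8.85×10⁻¹³, so the solution is unsaturated and no precipitate forms.

No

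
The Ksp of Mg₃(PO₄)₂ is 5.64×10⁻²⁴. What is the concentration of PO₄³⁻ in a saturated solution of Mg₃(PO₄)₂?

Mg₃(PO₄)₂(s) ⇌ 3 Mg²⁺(aq) + 2 PO₄³⁻(aq)
Call the molar solubility s, so that [Mg²⁺] = 3s and [PO₄³⁻] = 2s.
Ksp = [Mg²⁺]^3[PO₄³⁻]^2 = (3s)^3 · (2s)^2 = 108s^5 = 5.64×10⁻²⁴
s = 8.78×10⁻⁶ mol L⁻¹
[PO₄³⁻] = 2s = 1.76×10⁻⁵ mol L⁻¹

1.76×10⁻⁵ M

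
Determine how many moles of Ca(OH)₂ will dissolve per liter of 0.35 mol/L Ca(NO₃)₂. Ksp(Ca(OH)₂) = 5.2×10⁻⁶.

1.9×10⁻³ M

Ca(OH)₂(s) ⇌ Ca²⁺(aq) + 2 OH⁻(aq)
Let s be the solubility of Ca(OH)₂ here. The common ion gives [Ca²⁺] ≈ 0.35 mol/L, and [OH⁻] = 2s.
Ksp = [Ca²⁺][OH⁻]^2 = (0.35)(2s)^2
(2s)^2 = 5.2×10⁻⁶ / (0.35) = 1.5×10⁻⁵
s = 1.9×10⁻³ mol/L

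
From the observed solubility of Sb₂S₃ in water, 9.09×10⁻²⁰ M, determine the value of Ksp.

Ksp = 6.70×10⁻⁹⁴

Sb₂S₃(s) ⇌ 2 Sb³⁺(aq) + 3 S²⁻(aq)
Let s be the molar solubility. Then [Sb³⁺] = 2s and [S²⁻] = 3s.
Ksp = [Sb³⁺]^2[S²⁻]^3 = (2s)^2 · (3s)^3 = 108s^5
Ksp = 108 × (9.09×10⁻²⁰)^5 = 6.70×10⁻⁹⁴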